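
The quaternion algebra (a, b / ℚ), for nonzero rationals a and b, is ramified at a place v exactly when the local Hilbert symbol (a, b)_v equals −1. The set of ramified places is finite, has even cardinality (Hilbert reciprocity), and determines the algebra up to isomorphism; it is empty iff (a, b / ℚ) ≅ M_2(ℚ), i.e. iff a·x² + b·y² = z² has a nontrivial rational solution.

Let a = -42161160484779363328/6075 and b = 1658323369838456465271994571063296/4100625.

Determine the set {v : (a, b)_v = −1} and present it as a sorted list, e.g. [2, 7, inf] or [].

(a, b) ≡ (-45849, 66994) mod (ℚ^×)²; places V = {2, 3, 5, 7, 17, 19, 29, 31, 41, 43, ∞}.
(a,b)_17: α=1, u≡12; β=2, v≡7 (mod 17); (12|17)=-1, (7|17)=-1; sign (−1)^0·-1^2·-1^1 = -1.
(a,b)_5: α=-2, u≡4; β=-4, v≡1 (mod 5); (4|5)=+1, (1|5)=+1; sign (−1)^0·+1^-4·+1^-2 = +1.
(a,b)_3: α=-5, u≡2; β=-8, v≡1 (mod 3); (2|3)=-1, (1|3)=+1; sign (−1)^0·-1^-8·+1^-5 = +1.
(a,b)_7: α=4, u≡2; β=8, v≡1 (mod 7); (2|7)=+1, (1|7)=+1; sign (−1)^0·+1^8·+1^4 = +1.
(a,b)_41: α=2, u≡3; β=3, v≡3 (mod 41); (3|41)=-1, (3|41)=-1; sign (−1)^0·-1^3·-1^2 = -1.
(a,b)_19: α=2, u≡17; β=3, v≡11 (mod 19); (17|19)=+1, (11|19)=+1; sign (−1)^0·+1^3·+1^2 = +1.
(a,b)_29: α=1, u≡15; β=2, v≡4 (mod 29); (15|29)=-1, (4|29)=+1; sign (−1)^0·-1^2·+1^1 = +1.
(a,b)_31: α=1, u≡14; β=2, v≡29 (mod 31); (14|31)=+1, (29|31)=-1; sign (−1)^0·+1^2·-1^1 = -1.
(a,b)_∞: sgn(-45849)=−, sgn(66994)=+, so +1.
(a,b)_43: α=2, u≡7; β=3, v≡17 (mod 43); (7|43)=-1, (17|43)=+1; sign (−1)^0·-1^3·+1^2 = -1.
(a,b)_2: α=10, β=15; u≡7, v≡1 (mod 8); ε(u)ε(v)=1·0, αω(v)=10·0, βω(u)=15·0; sum ≡ 0  ⇒  +1.
|Ram(-45849, 66994)| = 4, even; anisotropic at {17, 31, 41, 43}.

[17, 31, 41, 43]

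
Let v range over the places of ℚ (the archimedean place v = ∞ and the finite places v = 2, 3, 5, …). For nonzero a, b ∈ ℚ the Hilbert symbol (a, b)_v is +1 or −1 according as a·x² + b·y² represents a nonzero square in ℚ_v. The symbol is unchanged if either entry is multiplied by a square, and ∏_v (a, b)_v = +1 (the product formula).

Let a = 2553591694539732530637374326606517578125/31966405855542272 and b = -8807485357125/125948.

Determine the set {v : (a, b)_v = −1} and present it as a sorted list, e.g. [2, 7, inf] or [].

[7, 13, 23, 29]

Mod squares: a ≡ 31395, b ≡ -43355. Check v ∈ {∞, 2, 3, 5, 7, 13, 17, 23, 29, 31, 37}.
v=17: a=17^2·(≡16), b=17^0·(≡12) mod 17; (16|17)=+1, (12|17)=-1; (−1)^{2·0·8}·(+1)^0·(-1)^2 = +1.
v=5: a=5^9·(≡1), b=5^3·(≡1) mod 5; (1|5)=+1, (1|5)=+1; (−1)^{9·3·2}·(+1)^3·(+1)^9 = +1.
v=7: a=7^11·(≡5), b=7^4·(≡5) mod 7; (5|7)=-1, (5|7)=-1; (−1)^{11·4·3}·(-1)^4·(-1)^11 = -1.
v=2: v_2(a)=-10, v_2(b)=-2; units ≡ 3, 5 (mod 8); ε·ε+αω+βω = 1·0+-10·1+-2·1 ≡ 0  ⇒  (a,b)_2 = +1.
v=29: a=29^4·(≡27), b=29^1·(≡1) mod 29; (27|29)=-1, (1|29)=+1; (−1)^{4·1·14}·(-1)^1·(+1)^4 = -1.
v=31: a=31^4·(≡11), b=31^2·(≡18) mod 31; (11|31)=-1, (18|31)=+1; (−1)^{4·2·15}·(-1)^2·(+1)^4 = +1.
v=∞: 31395 > 0 and -43355 < 0  ⇒  (a,b)_∞ = +1.
v=23: a=23^-3·(≡13), b=23^-1·(≡12) mod 23; (13|23)=+1, (12|23)=+1; (−1)^{-3·-1·11}·(+1)^-1·(+1)^-3 = -1.
v=13: a=13^3·(≡1), b=13^1·(≡6) mod 13; (1|13)=+1, (6|13)=-1; (−1)^{3·1·6}·(+1)^1·(-1)^3 = -1.
v=37: a=37^-6·(≡2), b=37^-2·(≡12) mod 37; (2|37)=-1, (12|37)=+1; (−1)^{-6·-2·18}·(-1)^-2·(+1)^-6 = +1.
v=3: a=3^13·(≡1), b=3^4·(≡1) mod 3; (1|3)=+1, (1|3)=+1; (−1)^{13·4·1}·(+1)^4·(+1)^13 = +1.
(31395, -43355 / ℚ) ramifies at {7, 13, 23, 29}: a division algebra.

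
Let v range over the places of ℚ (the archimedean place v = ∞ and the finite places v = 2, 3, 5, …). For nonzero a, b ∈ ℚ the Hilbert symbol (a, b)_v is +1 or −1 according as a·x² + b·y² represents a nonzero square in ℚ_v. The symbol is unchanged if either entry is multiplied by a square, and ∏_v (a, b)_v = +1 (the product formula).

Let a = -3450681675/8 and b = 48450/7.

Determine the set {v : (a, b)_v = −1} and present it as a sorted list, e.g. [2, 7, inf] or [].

[2, 3, 17, 19]

Mod squares: a ≡ -6, b ≡ 13566. Check v ∈ {∞, 2, 3, 5, 7, 17, 19}.
v=19: a=19^2·(≡2), b=19^1·(≡6) mod 19; (2|19)=-1, (6|19)=+1; (−1)^{2·1·9}·(-1)^1·(+1)^2 = -1.
v=5: a=5^2·(≡1), b=5^2·(≡4) mod 5; (1|5)=+1, (4|5)=+1; (−1)^{2·2·2}·(+1)^2·(+1)^2 = +1.
v=∞: -6 < 0 and 13566 > 0  ⇒  (a,b)_∞ = +1.
v=17: a=17^2·(≡12), b=17^1·(≡4) mod 17; (12|17)=-1, (4|17)=+1; (−1)^{2·1·8}·(-1)^1·(+1)^2 = -1.
v=2: v_2(a)=-3, v_2(b)=1; units ≡ 5, 7 (mod 8); ε·ε+αω+βω = 0·1+-3·0+1·1 ≡ 1  ⇒  (a,b)_2 = -1.
v=7: a=7^2·(≡4), b=7^-1·(≡3) mod 7; (4|7)=+1, (3|7)=-1; (−1)^{2·-1·3}·(+1)^-1·(-1)^2 = +1.
v=3: a=3^3·(≡1), b=3^1·(≡1) mod 3; (1|3)=+1, (1|3)=+1; (−1)^{3·1·1}·(+1)^1·(+1)^3 = -1.
Ram(-6, 13566) = {2, 3, 17, 19}; no ℚ_2-point on the conic.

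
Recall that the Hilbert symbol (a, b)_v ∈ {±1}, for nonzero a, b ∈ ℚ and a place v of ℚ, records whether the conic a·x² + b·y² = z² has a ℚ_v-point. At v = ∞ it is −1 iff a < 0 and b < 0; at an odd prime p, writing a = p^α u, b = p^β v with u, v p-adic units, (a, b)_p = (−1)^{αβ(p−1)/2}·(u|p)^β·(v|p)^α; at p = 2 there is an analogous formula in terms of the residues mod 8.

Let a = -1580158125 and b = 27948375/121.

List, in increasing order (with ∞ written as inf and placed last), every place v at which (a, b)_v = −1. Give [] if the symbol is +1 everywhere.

(a, b) ≡ (-13, 15) mod (ℚ^×)²; places V = {2, 3, 5, 7, 11, 13, ∞}.
(a,b)_7: α=4, u≡1; β=2, v≡4 (mod 7); (1|7)=+1, (4|7)=+1; sign (−1)^0·+1^2·+1^4 = +1.
(a,b)_13: α=1, u≡12; β=2, v≡7 (mod 13); (12|13)=+1, (7|13)=-1; sign (−1)^0·+1^2·-1^1 = -1.
(a,b)_2: α=0, β=0; u≡3, v≡7 (mod 8); ε(u)ε(v)=1·1, αω(v)=0·0, βω(u)=0·1; sum ≡ 1  ⇒  -1.
(a,b)_∞: sgn(-13)=−, sgn(15)=+, so +1.
(a,b)_3: α=4, u≡2; β=3, v≡2 (mod 3); (2|3)=-1, (2|3)=-1; sign (−1)^0·-1^3·-1^4 = -1.
(a,b)_11: α=0, u≡4; β=-2, v≡4 (mod 11); (4|11)=+1, (4|11)=+1; sign (−1)^0·+1^-2·+1^0 = +1.
(a,b)_5: α=4, u≡2; β=3, v≡2 (mod 5); (2|5)=-1, (2|5)=-1; sign (−1)^0·-1^3·-1^4 = -1.
(-13, 15 / ℚ) ramifies at {2, 3, 5, 13}: a division algebra.

[2, 3, 5, 13]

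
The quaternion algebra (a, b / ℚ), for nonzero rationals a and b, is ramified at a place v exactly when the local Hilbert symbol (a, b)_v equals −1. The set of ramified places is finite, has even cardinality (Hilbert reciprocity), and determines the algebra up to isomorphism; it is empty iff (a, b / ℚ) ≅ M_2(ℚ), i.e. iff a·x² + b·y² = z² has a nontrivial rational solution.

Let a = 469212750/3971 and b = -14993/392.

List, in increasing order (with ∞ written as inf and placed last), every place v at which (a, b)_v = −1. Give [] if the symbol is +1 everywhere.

[2, 11, 29, 47]

Mod squares: a ≡ 2548810, b ≡ -29986. Check v ∈ {∞, 2, 3, 5, 7, 11, 17, 19, 29, 47}.
v=2: v_2(a)=1, v_2(b)=-3; units ≡ 5, 7 (mod 8); ε·ε+αω+βω = 0·1+1·0+-3·1 ≡ 1  ⇒  (a,b)_2 = -1.
v=7: a=7^0·(≡3), b=7^-2·(≡1) mod 7; (3|7)=-1, (1|7)=+1; (−1)^{0·-2·3}·(-1)^-2·(+1)^0 = +1.
v=3: a=3^4·(≡1), b=3^0·(≡2) mod 3; (1|3)=+1, (2|3)=-1; (−1)^{4·0·1}·(+1)^0·(-1)^4 = +1.
v=∞: 2548810 > 0 and -29986 < 0  ⇒  (a,b)_∞ = +1.
v=5: a=5^3·(≡2), b=5^0·(≡1) mod 5; (2|5)=-1, (1|5)=+1; (−1)^{3·0·2}·(-1)^0·(+1)^3 = +1.
v=11: a=11^-1·(≡8), b=11^1·(≡8) mod 11; (8|11)=-1, (8|11)=-1; (−1)^{-1·1·5}·(-1)^1·(-1)^-1 = -1.
v=17: a=17^1·(≡6), b=17^0·(≡1) mod 17; (6|17)=-1, (1|17)=+1; (−1)^{1·0·8}·(-1)^0·(+1)^1 = +1.
v=29: a=29^1·(≡23), b=29^1·(≡10) mod 29; (23|29)=+1, (10|29)=-1; (−1)^{1·1·14}·(+1)^1·(-1)^1 = -1.
v=47: a=47^1·(≡40), b=47^1·(≡30) mod 47; (40|47)=-1, (30|47)=-1; (−1)^{1·1·23}·(-1)^1·(-1)^1 = -1.
v=19: a=19^-2·(≡5), b=19^0·(≡3) mod 19; (5|19)=+1, (3|19)=-1; (−1)^{-2·0·9}·(+1)^0·(-1)^-2 = +1.
Ram(2548810, -29986) = {2, 11, 29, 47}; no ℚ_2-point on the conic.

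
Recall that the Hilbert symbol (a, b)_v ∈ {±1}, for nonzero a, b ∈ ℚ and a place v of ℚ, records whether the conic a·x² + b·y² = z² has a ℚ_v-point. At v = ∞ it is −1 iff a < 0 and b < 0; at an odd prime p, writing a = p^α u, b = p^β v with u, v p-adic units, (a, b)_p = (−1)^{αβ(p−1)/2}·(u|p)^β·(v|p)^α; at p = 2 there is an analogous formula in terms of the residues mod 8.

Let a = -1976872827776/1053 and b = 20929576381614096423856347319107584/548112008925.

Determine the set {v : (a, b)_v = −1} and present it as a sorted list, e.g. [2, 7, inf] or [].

(a, b) ≡ (-22700678, 1062347) mod (ℚ^×)²; places V = {2, 3, 5, 7, 11, 13, 17, 19, 23, 29, ∞}.
(a,b)_5: α=0, u≡3; β=-2, v≡2 (mod 5); (3|5)=-1, (2|5)=-1; sign (−1)^0·-1^-2·-1^0 = +1.
(a,b)_∞: sgn(-22700678)=−, sgn(1062347)=+, so +1.
(a,b)_19: α=2, u≡1; β=5, v≡8 (mod 19); (1|19)=+1, (8|19)=-1; sign (−1)^0·+1^5·-1^2 = +1.
(a,b)_17: α=1, u≡9; β=3, v≡1 (mod 17); (9|17)=+1, (1|17)=+1; sign (−1)^0·+1^3·+1^1 = +1.
(a,b)_23: α=1, u≡2; β=3, v≡21 (mod 23); (2|23)=+1, (21|23)=-1; sign (−1)^1·+1^3·-1^1 = +1.
(a,b)_11: α=1, u≡4; β=3, v≡10 (mod 11); (4|11)=+1, (10|11)=-1; sign (−1)^1·+1^3·-1^1 = +1.
(a,b)_29: α=1, u≡26; β=2, v≡17 (mod 29); (26|29)=-1, (17|29)=-1; sign (−1)^0·-1^2·-1^1 = -1.
(a,b)_7: α=3, u≡6; β=6, v≡5 (mod 7); (6|7)=-1, (5|7)=-1; sign (−1)^0·-1^6·-1^3 = -1.
(a,b)_3: α=-4, u≡1; β=-10, v≡2 (mod 3); (1|3)=+1, (2|3)=-1; sign (−1)^0·+1^-10·-1^-4 = +1.
(a,b)_2: α=7, β=30; u≡5, v≡3 (mod 8); ε(u)ε(v)=0·1, αω(v)=7·1, βω(u)=30·1; sum ≡ 1  ⇒  -1.
(a,b)_13: α=-1, u≡8; β=-5, v≡9 (mod 13); (8|13)=-1, (9|13)=+1; sign (−1)^0·-1^-5·+1^-1 = -1.
|Ram(-22700678, 1062347)| = 4, even; anisotropic at {2, 7, 13, 29}.

[2, 7, 13, 29]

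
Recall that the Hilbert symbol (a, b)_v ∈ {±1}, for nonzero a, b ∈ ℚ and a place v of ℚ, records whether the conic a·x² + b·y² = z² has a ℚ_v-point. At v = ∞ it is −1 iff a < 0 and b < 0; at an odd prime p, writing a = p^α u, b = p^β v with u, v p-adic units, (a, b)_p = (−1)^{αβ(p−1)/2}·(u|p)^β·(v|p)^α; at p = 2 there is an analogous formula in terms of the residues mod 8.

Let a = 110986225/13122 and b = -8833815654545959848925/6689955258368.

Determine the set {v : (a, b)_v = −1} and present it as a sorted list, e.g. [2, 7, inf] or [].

(a, b) ≡ (2, -731786) mod (ℚ^×)²; places V = {2, 3, 5, 7, 11, 17, 29, 31, 37, 41, 43, ∞}.
(a,b)_2: α=-1, β=-13; u≡1, v≡3 (mod 8); ε(u)ε(v)=0·1, αω(v)=-1·1, βω(u)=-13·0; sum ≡ 1  ⇒  -1.
(a,b)_7: α=4, u≡1; β=10, v≡4 (mod 7); (1|7)=+1, (4|7)=+1; sign (−1)^0·+1^10·+1^4 = +1.
(a,b)_37: α=0, u≡35; β=1, v≡15 (mod 37); (35|37)=-1, (15|37)=-1; sign (−1)^0·-1^1·-1^0 = -1.
(a,b)_17: α=0, u≡13; β=-2, v≡13 (mod 17); (13|17)=+1, (13|17)=+1; sign (−1)^0·+1^-2·+1^0 = +1.
(a,b)_29: α=0, u≡17; β=1, v≡24 (mod 29); (17|29)=-1, (24|29)=+1; sign (−1)^0·-1^1·+1^0 = -1.
(a,b)_5: α=2, u≡2; β=2, v≡1 (mod 5); (2|5)=-1, (1|5)=+1; sign (−1)^0·-1^2·+1^2 = +1.
(a,b)_∞: sgn(2)=+, sgn(-731786)=−, so +1.
(a,b)_11: α=0, u≡2; β=1, v≡10 (mod 11); (2|11)=-1, (10|11)=-1; sign (−1)^0·-1^1·-1^0 = -1.
(a,b)_31: α=0, u≡20; β=1, v≡18 (mod 31); (20|31)=+1, (18|31)=+1; sign (−1)^0·+1^1·+1^0 = +1.
(a,b)_41: α=0, u≡2; β=-4, v≡16 (mod 41); (2|41)=+1, (16|41)=+1; sign (−1)^0·+1^-4·+1^0 = +1.
(a,b)_43: α=2, u≡18; β=4, v≡24 (mod 43); (18|43)=-1, (24|43)=+1; sign (−1)^0·-1^4·+1^2 = +1.
(a,b)_3: α=-8, u≡2; β=0, v≡1 (mod 3); (2|3)=-1, (1|3)=+1; sign (−1)^0·-1^0·+1^-8 = +1.
(2, -731786 / ℚ) ramifies at {2, 11, 29, 37}: a division algebra.

[2, 11, 29, 37]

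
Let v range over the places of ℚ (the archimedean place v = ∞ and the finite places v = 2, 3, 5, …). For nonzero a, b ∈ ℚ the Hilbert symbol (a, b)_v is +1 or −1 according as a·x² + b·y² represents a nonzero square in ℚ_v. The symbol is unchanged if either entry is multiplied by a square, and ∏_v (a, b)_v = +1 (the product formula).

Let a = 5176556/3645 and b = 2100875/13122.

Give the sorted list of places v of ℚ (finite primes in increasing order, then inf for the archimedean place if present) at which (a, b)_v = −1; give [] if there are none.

(a, b) ≡ (55, 70) mod (ℚ^×)²; places V = {2, 3, 5, 7, 11, ∞}.
(a,b)_11: α=1, u≡4; β=0, v≡4 (mod 11); (4|11)=+1, (4|11)=+1; sign (−1)^0·+1^0·+1^1 = +1.
(a,b)_∞: sgn(55)=+, sgn(70)=+, so +1.
(a,b)_5: α=-1, u≡4; β=3, v≡1 (mod 5); (4|5)=+1, (1|5)=+1; sign (−1)^0·+1^3·+1^-1 = +1.
(a,b)_2: α=2, β=-1; u≡7, v≡3 (mod 8); ε(u)ε(v)=1·1, αω(v)=2·1, βω(u)=-1·0; sum ≡ 1  ⇒  -1.
(a,b)_3: α=-6, u≡1; β=-8, v≡1 (mod 3); (1|3)=+1, (1|3)=+1; sign (−1)^0·+1^-8·+1^-6 = +1.
(a,b)_7: α=6, u≡6; β=5, v≡5 (mod 7); (6|7)=-1, (5|7)=-1; sign (−1)^0·-1^5·-1^6 = -1.
Ram(55, 70) = {2, 7}; no ℚ_2-point on the conic.

[2, 7]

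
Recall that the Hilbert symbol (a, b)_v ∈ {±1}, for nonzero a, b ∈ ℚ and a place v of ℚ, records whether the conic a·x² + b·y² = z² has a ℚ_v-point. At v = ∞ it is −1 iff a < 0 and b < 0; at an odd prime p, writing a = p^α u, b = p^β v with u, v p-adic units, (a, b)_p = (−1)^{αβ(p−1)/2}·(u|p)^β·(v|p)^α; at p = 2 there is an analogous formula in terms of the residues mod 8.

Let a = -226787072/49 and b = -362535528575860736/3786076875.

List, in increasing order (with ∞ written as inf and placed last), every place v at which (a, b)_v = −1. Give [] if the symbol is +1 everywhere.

Mod squares: a ≡ -527, b ≡ -123. Check v ∈ {∞, 2, 3, 5, 7, 17, 29, 31, 41}.
v=31: a=31^1·(≡16), b=31^2·(≡4) mod 31; (16|31)=+1, (4|31)=+1; (−1)^{1·2·15}·(+1)^2·(+1)^1 = +1.
v=2: v_2(a)=8, v_2(b)=16; units ≡ 1, 5 (mod 8); ε·ε+αω+βω = 0·0+8·1+16·0 ≡ 0  ⇒  (a,b)_2 = +1.
v=3: a=3^0·(≡1), b=3^-1·(≡1) mod 3; (1|3)=+1, (1|3)=+1; (−1)^{0·-1·1}·(+1)^-1·(+1)^0 = +1.
v=29: a=29^0·(≡6), b=29^-2·(≡20) mod 29; (6|29)=+1, (20|29)=+1; (−1)^{0·-2·14}·(+1)^-2·(+1)^0 = +1.
v=41: a=41^2·(≡28), b=41^3·(≡13) mod 41; (28|41)=-1, (13|41)=-1; (−1)^{2·3·20}·(-1)^3·(-1)^2 = -1.
v=7: a=7^-2·(≡6), b=7^-4·(≡5) mod 7; (6|7)=-1, (5|7)=-1; (−1)^{-2·-4·3}·(-1)^-4·(-1)^-2 = +1.
v=5: a=5^0·(≡2), b=5^-4·(≡3) mod 5; (2|5)=-1, (3|5)=-1; (−1)^{0·-4·2}·(-1)^-4·(-1)^0 = +1.
v=17: a=17^1·(≡3), b=17^4·(≡1) mod 17; (3|17)=-1, (1|17)=+1; (−1)^{1·4·8}·(-1)^4·(+1)^1 = +1.
v=∞: -527 < 0 and -123 < 0  ⇒  (a,b)_∞ = -1.
(-527, -123 / ℚ) ramifies at {41, ∞}: a division algebra.

[41, inf]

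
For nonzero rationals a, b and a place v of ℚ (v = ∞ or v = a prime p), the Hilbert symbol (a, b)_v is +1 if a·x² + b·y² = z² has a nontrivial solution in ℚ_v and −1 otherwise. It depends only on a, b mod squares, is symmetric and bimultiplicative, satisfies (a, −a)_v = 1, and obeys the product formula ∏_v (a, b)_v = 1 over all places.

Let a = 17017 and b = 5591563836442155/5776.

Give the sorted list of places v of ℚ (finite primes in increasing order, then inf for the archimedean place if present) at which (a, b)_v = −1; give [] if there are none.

Mod squares: a ≡ 17017, b ≡ 12155. Check v ∈ {∞, 2, 3, 5, 7, 11, 13, 17, 19, 31}.
v=13: a=13^1·(≡9), b=13^3·(≡9) mod 13; (9|13)=+1, (9|13)=+1; (−1)^{1·3·6}·(+1)^3·(+1)^1 = +1.
v=7: a=7^1·(≡2), b=7^0·(≡5) mod 7; (2|7)=+1, (5|7)=-1; (−1)^{1·0·3}·(+1)^0·(-1)^1 = -1.
v=11: a=11^1·(≡7), b=11^3·(≡3) mod 11; (7|11)=-1, (3|11)=+1; (−1)^{1·3·5}·(-1)^3·(+1)^1 = +1.
v=3: a=3^0·(≡1), b=3^4·(≡2) mod 3; (1|3)=+1, (2|3)=-1; (−1)^{0·4·1}·(+1)^4·(-1)^0 = +1.
v=17: a=17^1·(≡15), b=17^3·(≡16) mod 17; (15|17)=+1, (16|17)=+1; (−1)^{1·3·8}·(+1)^3·(+1)^1 = +1.
v=2: v_2(a)=0, v_2(b)=-4; units ≡ 1, 3 (mod 8); ε·ε+αω+βω = 0·1+0·1+-4·0 ≡ 0  ⇒  (a,b)_2 = +1.
v=19: a=19^0·(≡12), b=19^-2·(≡3) mod 19; (12|19)=-1, (3|19)=-1; (−1)^{0·-2·9}·(-1)^-2·(-1)^0 = +1.
v=∞: 17017 > 0 and 12155 > 0  ⇒  (a,b)_∞ = +1.
v=5: a=5^0·(≡2), b=5^1·(≡1) mod 5; (2|5)=-1, (1|5)=+1; (−1)^{0·1·2}·(-1)^1·(+1)^0 = -1.
v=31: a=31^0·(≡29), b=31^2·(≡24) mod 31; (29|31)=-1, (24|31)=-1; (−1)^{0·2·15}·(-1)^2·(-1)^0 = +1.
Ram(17017, 12155) = {5, 7}; no ℚ_5-point on the conic.

[5, 7]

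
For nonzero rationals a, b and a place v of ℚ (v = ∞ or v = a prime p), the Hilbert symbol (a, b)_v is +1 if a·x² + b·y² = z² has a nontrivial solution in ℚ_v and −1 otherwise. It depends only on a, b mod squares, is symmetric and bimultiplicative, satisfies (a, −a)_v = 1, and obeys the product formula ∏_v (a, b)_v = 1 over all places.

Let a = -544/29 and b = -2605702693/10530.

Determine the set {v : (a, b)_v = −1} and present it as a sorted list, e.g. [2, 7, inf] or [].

Mod squares: a ≡ -986, b ≡ -64090. Check v ∈ {∞, 2, 3, 5, 11, 13, 17, 19, 29}.
v=11: a=11^0·(≡4), b=11^4·(≡6) mod 11; (4|11)=+1, (6|11)=-1; (−1)^{0·4·5}·(+1)^4·(-1)^0 = +1.
v=∞: -986 < 0 and -64090 < 0  ⇒  (a,b)_∞ = -1.
v=17: a=17^1·(≡3), b=17^1·(≡9) mod 17; (3|17)=-1, (9|17)=+1; (−1)^{1·1·8}·(-1)^1·(+1)^1 = -1.
v=13: a=13^0·(≡5), b=13^-1·(≡1) mod 13; (5|13)=-1, (1|13)=+1; (−1)^{0·-1·6}·(-1)^-1·(+1)^0 = -1.
v=2: v_2(a)=5, v_2(b)=-1; units ≡ 3, 3 (mod 8); ε·ε+αω+βω = 1·1+5·1+-1·1 ≡ 1  ⇒  (a,b)_2 = -1.
v=3: a=3^0·(≡1), b=3^-4·(≡2) mod 3; (1|3)=+1, (2|3)=-1; (−1)^{0·-4·1}·(+1)^-4·(-1)^0 = +1.
v=19: a=19^0·(≡14), b=19^2·(≡17) mod 19; (14|19)=-1, (17|19)=+1; (−1)^{0·2·9}·(-1)^2·(+1)^0 = +1.
v=5: a=5^0·(≡4), b=5^-1·(≡2) mod 5; (4|5)=+1, (2|5)=-1; (−1)^{0·-1·2}·(+1)^-1·(-1)^0 = +1.
v=29: a=29^-1·(≡7), b=29^1·(≡24) mod 29; (7|29)=+1, (24|29)=+1; (−1)^{-1·1·14}·(+1)^1·(+1)^-1 = +1.
|Ram(-986, -64090)| = 4, even; anisotropic at {2, 13, 17, ∞}.

[2, 13, 17, inf]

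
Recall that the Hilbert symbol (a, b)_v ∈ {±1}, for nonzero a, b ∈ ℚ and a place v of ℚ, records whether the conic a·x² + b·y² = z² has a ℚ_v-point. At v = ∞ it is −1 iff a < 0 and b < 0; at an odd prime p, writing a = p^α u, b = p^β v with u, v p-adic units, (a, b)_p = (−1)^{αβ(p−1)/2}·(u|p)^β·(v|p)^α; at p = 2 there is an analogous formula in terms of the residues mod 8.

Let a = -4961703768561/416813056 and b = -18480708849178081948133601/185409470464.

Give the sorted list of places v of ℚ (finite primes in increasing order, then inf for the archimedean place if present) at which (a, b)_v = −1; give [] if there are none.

[2, 13, 31, inf]

Mod squares: a ≡ -1961, b ≡ -2370849. Check v ∈ {∞, 2, 3, 7, 11, 13, 23, 29, 31, 37, 53}.
v=37: a=37^1·(≡30), b=37^3·(≡16) mod 37; (30|37)=+1, (16|37)=+1; (−1)^{1·3·18}·(+1)^3·(+1)^1 = +1.
v=∞: -1961 < 0 and -2370849 < 0  ⇒  (a,b)_∞ = -1.
v=29: a=29^-2·(≡21), b=29^-4·(≡26) mod 29; (21|29)=-1, (26|29)=-1; (−1)^{-2·-4·14}·(-1)^-4·(-1)^-2 = +1.
v=2: v_2(a)=-12, v_2(b)=-18; units ≡ 7, 7 (mod 8); ε·ε+αω+βω = 1·1+-12·0+-18·0 ≡ 1  ⇒  (a,b)_2 = -1.
v=23: a=23^2·(≡14), b=23^0·(≡21) mod 23; (14|23)=-1, (21|23)=-1; (−1)^{2·0·11}·(-1)^0·(-1)^2 = +1.
v=53: a=53^1·(≡10), b=53^3·(≡25) mod 53; (10|53)=+1, (25|53)=+1; (−1)^{1·3·26}·(+1)^3·(+1)^1 = +1.
v=13: a=13^0·(≡11), b=13^1·(≡4) mod 13; (11|13)=-1, (4|13)=+1; (−1)^{0·1·6}·(-1)^1·(+1)^0 = -1.
v=11: a=11^-2·(≡6), b=11^0·(≡4) mod 11; (6|11)=-1, (4|11)=+1; (−1)^{-2·0·5}·(-1)^0·(+1)^-2 = +1.
v=3: a=3^14·(≡1), b=3^17·(≡1) mod 3; (1|3)=+1, (1|3)=+1; (−1)^{14·17·1}·(+1)^17·(+1)^14 = +1.
v=7: a=7^0·(≡3), b=7^2·(≡2) mod 7; (3|7)=-1, (2|7)=+1; (−1)^{0·2·3}·(-1)^2·(+1)^0 = +1.
v=31: a=31^0·(≡24), b=31^3·(≡23) mod 31; (24|31)=-1, (23|31)=-1; (−1)^{0·3·15}·(-1)^3·(-1)^0 = -1.
(-1961, -2370849 / ℚ) ramifies at {2, 13, 31, ∞}: a division algebra.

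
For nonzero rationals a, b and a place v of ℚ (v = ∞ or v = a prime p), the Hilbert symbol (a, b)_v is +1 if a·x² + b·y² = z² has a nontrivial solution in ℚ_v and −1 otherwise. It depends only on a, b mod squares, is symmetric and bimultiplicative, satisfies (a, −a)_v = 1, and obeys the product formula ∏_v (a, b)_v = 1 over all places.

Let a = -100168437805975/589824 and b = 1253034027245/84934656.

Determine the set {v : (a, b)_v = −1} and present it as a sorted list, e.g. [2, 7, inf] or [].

[11, 13, 23, 31]

Mod squares: a ≡ -31, b ≡ 16445. Check v ∈ {∞, 2, 3, 5, 7, 11, 13, 23, 29, 31, 43}.
v=3: a=3^-2·(≡2), b=3^-4·(≡2) mod 3; (2|3)=-1, (2|3)=-1; (−1)^{-2·-4·1}·(-1)^-4·(-1)^-2 = +1.
v=∞: -31 < 0 and 16445 > 0  ⇒  (a,b)_∞ = +1.
v=5: a=5^2·(≡4), b=5^1·(≡4) mod 5; (4|5)=+1, (4|5)=+1; (−1)^{2·1·2}·(+1)^1·(+1)^2 = +1.
v=23: a=23^2·(≡7), b=23^1·(≡4) mod 23; (7|23)=-1, (4|23)=+1; (−1)^{2·1·11}·(-1)^1·(+1)^2 = -1.
v=29: a=29^2·(≡8), b=29^2·(≡18) mod 29; (8|29)=-1, (18|29)=-1; (−1)^{2·2·14}·(-1)^2·(-1)^2 = +1.
v=7: a=7^4·(≡4), b=7^2·(≡1) mod 7; (4|7)=+1, (1|7)=+1; (−1)^{4·2·3}·(+1)^2·(+1)^4 = +1.
v=11: a=11^2·(≡6), b=11^1·(≡2) mod 11; (6|11)=-1, (2|11)=-1; (−1)^{2·1·5}·(-1)^1·(-1)^2 = -1.
v=31: a=31^1·(≡12), b=31^0·(≡29) mod 31; (12|31)=-1, (29|31)=-1; (−1)^{1·0·15}·(-1)^0·(-1)^1 = -1.
v=43: a=43^0·(≡2), b=43^2·(≡28) mod 43; (2|43)=-1, (28|43)=-1; (−1)^{0·2·21}·(-1)^2·(-1)^0 = +1.
v=2: v_2(a)=-16, v_2(b)=-20; units ≡ 1, 5 (mod 8); ε·ε+αω+βω = 0·0+-16·1+-20·0 ≡ 0  ⇒  (a,b)_2 = +1.
v=13: a=13^0·(≡7), b=13^1·(≡1) mod 13; (7|13)=-1, (1|13)=+1; (−1)^{0·1·6}·(-1)^1·(+1)^0 = -1.
Ram(-31, 16445) = {11, 13, 23, 31}; no ℚ_11-point on the conic.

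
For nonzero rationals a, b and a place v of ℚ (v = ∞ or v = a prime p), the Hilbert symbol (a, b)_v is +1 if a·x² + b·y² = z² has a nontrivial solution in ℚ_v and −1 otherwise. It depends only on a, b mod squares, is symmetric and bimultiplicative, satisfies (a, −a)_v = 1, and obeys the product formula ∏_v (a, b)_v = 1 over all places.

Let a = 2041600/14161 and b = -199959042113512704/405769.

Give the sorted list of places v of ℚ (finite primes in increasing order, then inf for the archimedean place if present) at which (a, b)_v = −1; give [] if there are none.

[2, 29]

Mod squares: a ≡ 319, b ≡ -29. Check v ∈ {∞, 2, 3, 5, 7, 11, 13, 17, 29}.
v=13: a=13^0·(≡7), b=13^-2·(≡12) mod 13; (7|13)=-1, (12|13)=+1; (−1)^{0·-2·6}·(-1)^-2·(+1)^0 = +1.
v=7: a=7^-2·(≡4), b=7^-4·(≡6) mod 7; (4|7)=+1, (6|7)=-1; (−1)^{-2·-4·3}·(+1)^-4·(-1)^-2 = +1.
v=∞: 319 > 0 and -29 < 0  ⇒  (a,b)_∞ = +1.
v=11: a=11^1·(≡2), b=11^4·(≡4) mod 11; (2|11)=-1, (4|11)=+1; (−1)^{1·4·5}·(-1)^4·(+1)^1 = +1.
v=5: a=5^2·(≡4), b=5^0·(≡4) mod 5; (4|5)=+1, (4|5)=+1; (−1)^{2·0·2}·(+1)^0·(+1)^2 = +1.
v=29: a=29^1·(≡18), b=29^5·(≡6) mod 29; (18|29)=-1, (6|29)=+1; (−1)^{1·5·14}·(-1)^5·(+1)^1 = -1.
v=17: a=17^-2·(≡16), b=17^2·(≡10) mod 17; (16|17)=+1, (10|17)=-1; (−1)^{-2·2·8}·(+1)^2·(-1)^-2 = +1.
v=2: v_2(a)=8, v_2(b)=8; units ≡ 7, 3 (mod 8); ε·ε+αω+βω = 1·1+8·1+8·0 ≡ 1  ⇒  (a,b)_2 = -1.
v=3: a=3^0·(≡1), b=3^2·(≡1) mod 3; (1|3)=+1, (1|3)=+1; (−1)^{0·2·1}·(+1)^2·(+1)^0 = +1.
|Ram(319, -29)| = 2, even; anisotropic at {2, 29}.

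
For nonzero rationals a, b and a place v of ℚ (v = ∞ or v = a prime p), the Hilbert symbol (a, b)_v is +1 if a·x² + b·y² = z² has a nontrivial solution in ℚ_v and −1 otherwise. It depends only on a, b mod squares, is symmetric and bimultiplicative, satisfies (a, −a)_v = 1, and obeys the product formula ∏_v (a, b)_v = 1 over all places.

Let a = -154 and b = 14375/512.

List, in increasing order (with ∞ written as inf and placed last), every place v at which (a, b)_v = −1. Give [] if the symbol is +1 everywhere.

Mod squares: a ≡ -154, b ≡ 46. Check v ∈ {∞, 2, 5, 7, 11, 23}.
v=7: a=7^1·(≡6), b=7^0·(≡4) mod 7; (6|7)=-1, (4|7)=+1; (−1)^{1·0·3}·(-1)^0·(+1)^1 = +1.
v=2: v_2(a)=1, v_2(b)=-9; units ≡ 3, 7 (mod 8); ε·ε+αω+βω = 1·1+1·0+-9·1 ≡ 0  ⇒  (a,b)_2 = +1.
v=5: a=5^0·(≡1), b=5^4·(≡4) mod 5; (1|5)=+1, (4|5)=+1; (−1)^{0·4·2}·(+1)^4·(+1)^0 = +1.
v=∞: -154 < 0 and 46 > 0  ⇒  (a,b)_∞ = +1.
v=11: a=11^1·(≡8), b=11^0·(≡7) mod 11; (8|11)=-1, (7|11)=-1; (−1)^{1·0·5}·(-1)^0·(-1)^1 = -1.
v=23: a=23^0·(≡7), b=23^1·(≡16) mod 23; (7|23)=-1, (16|23)=+1; (−1)^{0·1·11}·(-1)^1·(+1)^0 = -1.
Ram(-154, 46) = {11, 23}; no ℚ_11-point on the conic.

[11, 23]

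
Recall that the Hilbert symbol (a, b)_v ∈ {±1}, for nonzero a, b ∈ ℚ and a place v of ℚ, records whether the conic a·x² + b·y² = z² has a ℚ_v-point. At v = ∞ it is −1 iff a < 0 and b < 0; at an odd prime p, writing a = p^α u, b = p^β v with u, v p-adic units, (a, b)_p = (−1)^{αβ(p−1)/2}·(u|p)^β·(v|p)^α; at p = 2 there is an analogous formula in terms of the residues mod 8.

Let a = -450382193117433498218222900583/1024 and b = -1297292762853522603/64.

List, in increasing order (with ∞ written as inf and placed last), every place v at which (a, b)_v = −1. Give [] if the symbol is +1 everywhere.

[3, inf]

Mod squares: a ≡ -14007, b ≡ -1147. Check v ∈ {∞, 2, 3, 7, 23, 29, 31, 37}.
v=3: a=3^5·(≡2), b=3^2·(≡2) mod 3; (2|3)=-1, (2|3)=-1; (−1)^{5·2·1}·(-1)^2·(-1)^5 = -1.
v=29: a=29^3·(≡11), b=29^2·(≡28) mod 29; (11|29)=-1, (28|29)=+1; (−1)^{3·2·14}·(-1)^2·(+1)^3 = +1.
v=31: a=31^2·(≡7), b=31^1·(≡25) mod 31; (7|31)=+1, (25|31)=+1; (−1)^{2·1·15}·(+1)^1·(+1)^2 = +1.
v=37: a=37^2·(≡10), b=37^1·(≡14) mod 37; (10|37)=+1, (14|37)=-1; (−1)^{2·1·18}·(+1)^1·(-1)^2 = +1.
v=7: a=7^15·(≡1), b=7^10·(≡1) mod 7; (1|7)=+1, (1|7)=+1; (−1)^{15·10·3}·(+1)^10·(+1)^15 = +1.
v=∞: -14007 < 0 and -1147 < 0  ⇒  (a,b)_∞ = -1.
v=23: a=23^3·(≡2), b=23^2·(≡12) mod 23; (2|23)=+1, (12|23)=+1; (−1)^{3·2·11}·(+1)^2·(+1)^3 = +1.
v=2: v_2(a)=-10, v_2(b)=-6; units ≡ 1, 5 (mod 8); ε·ε+αω+βω = 0·0+-10·1+-6·0 ≡ 0  ⇒  (a,b)_2 = +1.
Ram(-14007, -1147) = {3, ∞}; no ℚ_3-point on the conic.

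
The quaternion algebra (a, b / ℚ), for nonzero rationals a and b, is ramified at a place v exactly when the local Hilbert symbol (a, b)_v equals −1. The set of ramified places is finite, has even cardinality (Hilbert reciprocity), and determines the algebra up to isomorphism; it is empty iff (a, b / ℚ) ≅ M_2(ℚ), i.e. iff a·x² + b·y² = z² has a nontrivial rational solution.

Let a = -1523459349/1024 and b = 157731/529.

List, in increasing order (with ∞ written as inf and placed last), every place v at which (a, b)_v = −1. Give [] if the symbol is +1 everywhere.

Mod squares: a ≡ -468901, b ≡ 3219. Check v ∈ {∞, 2, 3, 7, 19, 23, 29, 37}.
v=29: a=29^1·(≡24), b=29^1·(≡23) mod 29; (24|29)=+1, (23|29)=+1; (−1)^{1·1·14}·(+1)^1·(+1)^1 = +1.
v=∞: -468901 < 0 and 3219 > 0  ⇒  (a,b)_∞ = +1.
v=7: a=7^0·(≡4), b=7^2·(≡5) mod 7; (4|7)=+1, (5|7)=-1; (−1)^{0·2·3}·(+1)^2·(-1)^0 = +1.
v=37: a=37^1·(≡29), b=37^1·(≡31) mod 37; (29|37)=-1, (31|37)=-1; (−1)^{1·1·18}·(-1)^1·(-1)^1 = +1.
v=2: v_2(a)=-10, v_2(b)=0; units ≡ 3, 3 (mod 8); ε·ε+αω+βω = 1·1+-10·1+0·1 ≡ 1  ⇒  (a,b)_2 = -1.
v=19: a=19^3·(≡10), b=19^0·(≡15) mod 19; (10|19)=-1, (15|19)=-1; (−1)^{3·0·9}·(-1)^0·(-1)^3 = -1.
v=3: a=3^2·(≡2), b=3^1·(≡2) mod 3; (2|3)=-1, (2|3)=-1; (−1)^{2·1·1}·(-1)^1·(-1)^2 = -1.
v=23: a=23^1·(≡7), b=23^-2·(≡20) mod 23; (7|23)=-1, (20|23)=-1; (−1)^{1·-2·11}·(-1)^-2·(-1)^1 = -1.
(-468901, 3219 / ℚ) ramifies at {2, 3, 19, 23}: a division algebra.

[2, 3, 19, 23]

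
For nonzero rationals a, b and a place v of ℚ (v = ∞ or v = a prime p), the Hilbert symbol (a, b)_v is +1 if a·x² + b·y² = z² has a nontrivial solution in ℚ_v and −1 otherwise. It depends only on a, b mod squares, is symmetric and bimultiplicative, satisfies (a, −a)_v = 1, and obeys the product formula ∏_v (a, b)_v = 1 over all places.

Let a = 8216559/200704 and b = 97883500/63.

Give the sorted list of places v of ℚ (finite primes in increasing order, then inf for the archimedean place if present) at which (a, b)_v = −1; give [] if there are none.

[11, 13]

Mod squares: a ≡ 39, b ≡ 5005. Check v ∈ {∞, 2, 3, 5, 7, 11, 13, 17, 37}.
v=13: a=13^1·(≡10), b=13^1·(≡11) mod 13; (10|13)=+1, (11|13)=-1; (−1)^{1·1·6}·(+1)^1·(-1)^1 = -1.
v=37: a=37^0·(≡5), b=37^2·(≡12) mod 37; (5|37)=-1, (12|37)=+1; (−1)^{0·2·18}·(-1)^2·(+1)^0 = +1.
v=3: a=3^7·(≡1), b=3^-2·(≡1) mod 3; (1|3)=+1, (1|3)=+1; (−1)^{7·-2·1}·(+1)^-2·(+1)^7 = +1.
v=7: a=7^-2·(≡1), b=7^-1·(≡4) mod 7; (1|7)=+1, (4|7)=+1; (−1)^{-2·-1·3}·(+1)^-1·(+1)^-2 = +1.
v=∞: 39 > 0 and 5005 > 0  ⇒  (a,b)_∞ = +1.
v=11: a=11^0·(≡6), b=11^1·(≡9) mod 11; (6|11)=-1, (9|11)=+1; (−1)^{0·1·5}·(-1)^1·(+1)^0 = -1.
v=2: v_2(a)=-12, v_2(b)=2; units ≡ 7, 5 (mod 8); ε·ε+αω+βω = 1·0+-12·1+2·0 ≡ 0  ⇒  (a,b)_2 = +1.
v=5: a=5^0·(≡1), b=5^3·(≡1) mod 5; (1|5)=+1, (1|5)=+1; (−1)^{0·3·2}·(+1)^3·(+1)^0 = +1.
v=17: a=17^2·(≡12), b=17^0·(≡7) mod 17; (12|17)=-1, (7|17)=-1; (−1)^{2·0·8}·(-1)^0·(-1)^2 = +1.
(39, 5005 / ℚ) ramifies at {11, 13}: a division algebra.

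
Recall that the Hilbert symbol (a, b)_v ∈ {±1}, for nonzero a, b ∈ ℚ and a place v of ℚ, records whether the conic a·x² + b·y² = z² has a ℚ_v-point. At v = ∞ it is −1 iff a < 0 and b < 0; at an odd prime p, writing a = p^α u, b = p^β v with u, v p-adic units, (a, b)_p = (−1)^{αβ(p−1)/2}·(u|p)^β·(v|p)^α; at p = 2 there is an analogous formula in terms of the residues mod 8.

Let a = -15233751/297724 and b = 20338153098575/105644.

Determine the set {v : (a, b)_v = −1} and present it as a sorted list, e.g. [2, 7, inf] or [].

[11, 13, 23, 37]

(a, b) ≡ (-5830201, 253) mod (ℚ^×)²; places V = {2, 3, 5, 7, 11, 13, 17, 23, 31, 37, ∞}.
(a,b)_17: α=1, u≡6; β=2, v≡9 (mod 17); (6|17)=-1, (9|17)=+1; sign (−1)^0·-1^2·+1^1 = +1.
(a,b)_13: α=1, u≡10; β=2, v≡2 (mod 13); (10|13)=+1, (2|13)=-1; sign (−1)^0·+1^2·-1^1 = -1.
(a,b)_23: α=1, u≡11; β=3, v≡7 (mod 23); (11|23)=-1, (7|23)=-1; sign (−1)^1·-1^3·-1^1 = -1.
(a,b)_5: α=0, u≡1; β=2, v≡2 (mod 5); (1|5)=+1, (2|5)=-1; sign (−1)^0·+1^2·-1^0 = +1.
(a,b)_∞: sgn(-5830201)=−, sgn(253)=+, so +1.
(a,b)_2: α=-2, β=-2; u≡7, v≡5 (mod 8); ε(u)ε(v)=1·0, αω(v)=-2·1, βω(u)=-2·0; sum ≡ 0  ⇒  +1.
(a,b)_3: α=4, u≡2; β=0, v≡1 (mod 3); (2|3)=-1, (1|3)=+1; sign (−1)^0·-1^0·+1^4 = +1.
(a,b)_31: α=-1, u≡12; β=0, v≡2 (mod 31); (12|31)=-1, (2|31)=+1; sign (−1)^0·-1^0·+1^-1 = +1.
(a,b)_7: α=-4, u≡4; β=-4, v≡2 (mod 7); (4|7)=+1, (2|7)=+1; sign (−1)^0·+1^-4·+1^-4 = +1.
(a,b)_37: α=1, u≡9; β=2, v≡8 (mod 37); (9|37)=+1, (8|37)=-1; sign (−1)^0·+1^2·-1^1 = -1.
(a,b)_11: α=0, u≡8; β=-1, v≡4 (mod 11); (8|11)=-1, (4|11)=+1; sign (−1)^0·-1^-1·+1^0 = -1.
|Ram(-5830201, 253)| = 4, even; anisotropic at {11, 13, 23, 37}.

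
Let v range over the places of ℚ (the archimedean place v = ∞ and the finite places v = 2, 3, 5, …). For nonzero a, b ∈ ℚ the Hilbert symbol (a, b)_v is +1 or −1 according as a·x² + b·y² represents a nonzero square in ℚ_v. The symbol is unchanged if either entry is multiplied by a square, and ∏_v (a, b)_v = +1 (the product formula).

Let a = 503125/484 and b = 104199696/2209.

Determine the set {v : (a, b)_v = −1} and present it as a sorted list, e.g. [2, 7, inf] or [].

(a, b) ≡ (805, 80401) mod (ℚ^×)²; places V = {2, 3, 5, 7, 11, 23, 37, 41, 47, 53, ∞}.
(a,b)_37: α=0, u≡12; β=1, v≡11 (mod 37); (12|37)=+1, (11|37)=+1; sign (−1)^0·+1^1·+1^0 = +1.
(a,b)_47: α=0, u≡6; β=-2, v≡38 (mod 47); (6|47)=+1, (38|47)=-1; sign (−1)^0·+1^-2·-1^0 = +1.
(a,b)_53: α=0, u≡7; β=1, v≡22 (mod 53); (7|53)=+1, (22|53)=-1; sign (−1)^0·+1^1·-1^0 = +1.
(a,b)_23: α=1, u≡2; β=0, v≡13 (mod 23); (2|23)=+1, (13|23)=+1; sign (−1)^0·+1^0·+1^1 = +1.
(a,b)_11: α=-2, u≡10; β=0, v≡2 (mod 11); (10|11)=-1, (2|11)=-1; sign (−1)^0·-1^0·-1^-2 = +1.
(a,b)_7: α=1, u≡6; β=0, v≡5 (mod 7); (6|7)=-1, (5|7)=-1; sign (−1)^0·-1^0·-1^1 = -1.
(a,b)_2: α=-2, β=4; u≡5, v≡1 (mod 8); ε(u)ε(v)=0·0, αω(v)=-2·0, βω(u)=4·1; sum ≡ 0  ⇒  +1.
(a,b)_41: α=0, u≡29; β=1, v≡35 (mod 41); (29|41)=-1, (35|41)=-1; sign (−1)^0·-1^1·-1^0 = -1.
(a,b)_3: α=0, u≡1; β=4, v≡1 (mod 3); (1|3)=+1, (1|3)=+1; sign (−1)^0·+1^4·+1^0 = +1.
(a,b)_5: α=5, u≡4; β=0, v≡4 (mod 5); (4|5)=+1, (4|5)=+1; sign (−1)^0·+1^0·+1^5 = +1.
(a,b)_∞: sgn(805)=+, sgn(80401)=+, so +1.
Ram(805, 80401) = {7, 41}; no ℚ_7-point on the conic.

[7, 41]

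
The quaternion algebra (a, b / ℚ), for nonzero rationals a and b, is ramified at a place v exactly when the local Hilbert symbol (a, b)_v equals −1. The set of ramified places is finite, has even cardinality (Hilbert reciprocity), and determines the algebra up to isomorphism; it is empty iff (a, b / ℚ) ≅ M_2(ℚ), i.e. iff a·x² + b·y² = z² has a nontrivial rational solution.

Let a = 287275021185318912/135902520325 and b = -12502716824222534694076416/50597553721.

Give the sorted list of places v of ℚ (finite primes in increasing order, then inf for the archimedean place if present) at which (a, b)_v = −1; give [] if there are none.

Mod squares: a ≡ 506974, b ≡ -31. Check v ∈ {∞, 2, 3, 5, 11, 13, 17, 19, 31, 37}.
v=2: v_2(a)=19, v_2(b)=22; units ≡ 7, 1 (mod 8); ε·ε+αω+βω = 1·0+19·0+22·0 ≡ 0  ⇒  (a,b)_2 = +1.
v=37: a=37^1·(≡27), b=37^2·(≡24) mod 37; (27|37)=+1, (24|37)=-1; (−1)^{1·2·18}·(+1)^2·(-1)^1 = -1.
v=3: a=3^4·(≡1), b=3^6·(≡2) mod 3; (1|3)=+1, (2|3)=-1; (−1)^{4·6·1}·(+1)^6·(-1)^4 = +1.
v=13: a=13^-5·(≡7), b=13^-4·(≡7) mod 13; (7|13)=-1, (7|13)=-1; (−1)^{-5·-4·6}·(-1)^-4·(-1)^-5 = -1.
v=11: a=11^-4·(≡8), b=11^-6·(≡6) mod 11; (8|11)=-1, (6|11)=-1; (−1)^{-4·-6·5}·(-1)^-6·(-1)^-4 = +1.
v=17: a=17^1·(≡4), b=17^2·(≡10) mod 17; (4|17)=+1, (10|17)=-1; (−1)^{1·2·8}·(+1)^2·(-1)^1 = -1.
v=19: a=19^2·(≡11), b=19^2·(≡16) mod 19; (11|19)=+1, (16|19)=+1; (−1)^{2·2·9}·(+1)^2·(+1)^2 = +1.
v=31: a=31^3·(≡24), b=31^5·(≡12) mod 31; (24|31)=-1, (12|31)=-1; (−1)^{3·5·15}·(-1)^5·(-1)^3 = -1.
v=∞: 506974 > 0 and -31 < 0  ⇒  (a,b)_∞ = +1.
v=5: a=5^-2·(≡4), b=5^0·(≡4) mod 5; (4|5)=+1, (4|5)=+1; (−1)^{-2·0·2}·(+1)^0·(+1)^-2 = +1.
(506974, -31 / ℚ) ramifies at {13, 17, 31, 37}: a division algebra.

[13, 17, 31, 37]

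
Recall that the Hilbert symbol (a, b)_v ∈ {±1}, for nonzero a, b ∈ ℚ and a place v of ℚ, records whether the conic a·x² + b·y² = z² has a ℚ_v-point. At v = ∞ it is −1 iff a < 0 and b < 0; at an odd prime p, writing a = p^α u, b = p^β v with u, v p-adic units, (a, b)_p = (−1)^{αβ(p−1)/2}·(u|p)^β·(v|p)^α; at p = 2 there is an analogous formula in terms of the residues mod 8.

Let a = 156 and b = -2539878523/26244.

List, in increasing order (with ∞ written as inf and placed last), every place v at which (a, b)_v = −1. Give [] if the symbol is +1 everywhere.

[3, 17]

(a, b) ≡ (39, -52003) mod (ℚ^×)²; places V = {2, 3, 7, 13, 17, 19, 23, ∞}.
(a,b)_3: α=1, u≡1; β=-8, v≡2 (mod 3); (1|3)=+1, (2|3)=-1; sign (−1)^0·+1^-8·-1^1 = -1.
(a,b)_2: α=2, β=-2; u≡7, v≡5 (mod 8); ε(u)ε(v)=1·0, αω(v)=2·1, βω(u)=-2·0; sum ≡ 0  ⇒  +1.
(a,b)_∞: sgn(39)=+, sgn(-52003)=−, so +1.
(a,b)_19: α=0, u≡4; β=1, v≡13 (mod 19); (4|19)=+1, (13|19)=-1; sign (−1)^0·+1^1·-1^0 = +1.
(a,b)_13: α=1, u≡12; β=2, v≡3 (mod 13); (12|13)=+1, (3|13)=+1; sign (−1)^0·+1^2·+1^1 = +1.
(a,b)_17: α=0, u≡3; β=3, v≡13 (mod 17); (3|17)=-1, (13|17)=+1; sign (−1)^0·-1^3·+1^0 = -1.
(a,b)_7: α=0, u≡2; β=1, v≡3 (mod 7); (2|7)=+1, (3|7)=-1; sign (−1)^0·+1^1·-1^0 = +1.
(a,b)_23: α=0, u≡18; β=1, v≡8 (mod 23); (18|23)=+1, (8|23)=+1; sign (−1)^0·+1^1·+1^0 = +1.
|Ram(39, -52003)| = 2, even; anisotropic at {3, 17}.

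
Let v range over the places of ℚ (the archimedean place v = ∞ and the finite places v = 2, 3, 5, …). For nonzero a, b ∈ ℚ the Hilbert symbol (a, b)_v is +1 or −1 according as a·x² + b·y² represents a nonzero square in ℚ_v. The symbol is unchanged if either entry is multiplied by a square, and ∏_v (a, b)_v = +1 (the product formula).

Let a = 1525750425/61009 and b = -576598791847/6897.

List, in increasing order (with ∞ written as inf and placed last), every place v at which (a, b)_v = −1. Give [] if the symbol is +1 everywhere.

(a, b) ≡ (753457, -24007400391) mod (ℚ^×)²; places V = {2, 3, 5, 11, 13, 17, 19, 23, 37, 41, 43, 47, ∞}.
(a,b)_5: α=2, u≡3; β=0, v≡4 (mod 5); (3|5)=-1, (4|5)=+1; sign (−1)^0·-1^0·+1^2 = +1.
(a,b)_41: α=1, u≡21; β=1, v≡35 (mod 41); (21|41)=+1, (35|41)=-1; sign (−1)^0·+1^1·-1^1 = -1.
(a,b)_3: α=4, u≡1; β=-1, v≡2 (mod 3); (1|3)=+1, (2|3)=-1; sign (−1)^0·+1^-1·-1^4 = +1.
(a,b)_11: α=0, u≡4; β=-2, v≡5 (mod 11); (4|11)=+1, (5|11)=+1; sign (−1)^0·+1^-2·+1^0 = +1.
(a,b)_43: α=0, u≡16; β=1, v≡26 (mod 43); (16|43)=+1, (26|43)=-1; sign (−1)^0·+1^1·-1^0 = +1.
(a,b)_19: α=-2, u≡10; β=-1, v≡9 (mod 19); (10|19)=-1, (9|19)=+1; sign (−1)^0·-1^-1·+1^-2 = -1.
(a,b)_47: α=1, u≡21; β=1, v≡37 (mod 47); (21|47)=+1, (37|47)=+1; sign (−1)^1·+1^1·+1^1 = -1.
(a,b)_2: α=0, β=0; u≡1, v≡1 (mod 8); ε(u)ε(v)=0·0, αω(v)=0·0, βω(u)=0·0; sum ≡ 0  ⇒  +1.
(a,b)_17: α=1, u≡16; β=1, v≡3 (mod 17); (16|17)=+1, (3|17)=-1; sign (−1)^0·+1^1·-1^1 = -1.
(a,b)_23: α=1, u≡20; β=1, v≡12 (mod 23); (20|23)=-1, (12|23)=+1; sign (−1)^1·-1^1·+1^1 = +1.
(a,b)_13: α=-2, u≡3; β=1, v≡8 (mod 13); (3|13)=+1, (8|13)=-1; sign (−1)^0·+1^1·-1^-2 = +1.
(a,b)_∞: sgn(753457)=+, sgn(-24007400391)=−, so +1.
(a,b)_37: α=0, u≡28; β=2, v≡35 (mod 37); (28|37)=+1, (35|37)=-1; sign (−1)^0·+1^2·-1^0 = +1.
|Ram(753457, -24007400391)| = 4, even; anisotropic at {17, 19, 41, 47}.

[17, 19, 41, 47]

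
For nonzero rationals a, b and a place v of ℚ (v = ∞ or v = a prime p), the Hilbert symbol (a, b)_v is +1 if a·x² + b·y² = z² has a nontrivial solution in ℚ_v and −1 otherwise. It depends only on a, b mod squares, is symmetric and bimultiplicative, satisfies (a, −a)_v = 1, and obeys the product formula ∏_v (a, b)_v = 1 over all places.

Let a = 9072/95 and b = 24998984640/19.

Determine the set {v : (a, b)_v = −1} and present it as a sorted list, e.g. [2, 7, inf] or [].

(a, b) ≡ (665, 285) mod (ℚ^×)²; places V = {2, 3, 5, 7, 19, ∞}.
(a,b)_3: α=4, u≡2; β=13, v≡2 (mod 3); (2|3)=-1, (2|3)=-1; sign (−1)^0·-1^13·-1^4 = -1.
(a,b)_7: α=1, u≡2; β=2, v≡3 (mod 7); (2|7)=+1, (3|7)=-1; sign (−1)^0·+1^2·-1^1 = -1.
(a,b)_∞: sgn(665)=+, sgn(285)=+, so +1.
(a,b)_19: α=-1, u≡17; β=-1, v≡13 (mod 19); (17|19)=+1, (13|19)=-1; sign (−1)^1·+1^-1·-1^-1 = +1.
(a,b)_2: α=4, β=6; u≡1, v≡5 (mod 8); ε(u)ε(v)=0·0, αω(v)=4·1, βω(u)=6·0; sum ≡ 0  ⇒  +1.
(a,b)_5: α=-1, u≡3; β=1, v≡2 (mod 5); (3|5)=-1, (2|5)=-1; sign (−1)^0·-1^1·-1^-1 = +1.
(665, 285 / ℚ) ramifies at {3, 7}: a division algebra.

[3, 7]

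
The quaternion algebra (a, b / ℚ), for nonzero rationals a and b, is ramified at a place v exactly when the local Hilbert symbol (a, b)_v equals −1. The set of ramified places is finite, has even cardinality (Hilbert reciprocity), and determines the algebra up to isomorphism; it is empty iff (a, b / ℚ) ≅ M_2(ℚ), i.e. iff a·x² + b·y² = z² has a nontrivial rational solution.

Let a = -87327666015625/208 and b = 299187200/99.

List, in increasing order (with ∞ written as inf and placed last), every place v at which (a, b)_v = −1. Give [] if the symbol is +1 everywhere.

Mod squares: a ≡ -2821, b ≡ 128557. Check v ∈ {∞, 2, 3, 5, 7, 11, 13, 29, 31}.
v=3: a=3^0·(≡2), b=3^-2·(≡1) mod 3; (2|3)=-1, (1|3)=+1; (−1)^{0·-2·1}·(-1)^-2·(+1)^0 = +1.
v=7: a=7^3·(≡3), b=7^0·(≡4) mod 7; (3|7)=-1, (4|7)=+1; (−1)^{3·0·3}·(-1)^0·(+1)^3 = +1.
v=2: v_2(a)=-4, v_2(b)=10; units ≡ 3, 5 (mod 8); ε·ε+αω+βω = 1·0+-4·1+10·1 ≡ 0  ⇒  (a,b)_2 = +1.
v=13: a=13^-1·(≡10), b=13^1·(≡4) mod 13; (10|13)=+1, (4|13)=+1; (−1)^{-1·1·6}·(+1)^1·(+1)^-1 = +1.
v=31: a=31^1·(≡1), b=31^1·(≡26) mod 31; (1|31)=+1, (26|31)=-1; (−1)^{1·1·15}·(+1)^1·(-1)^1 = +1.
v=∞: -2821 < 0 and 128557 > 0  ⇒  (a,b)_∞ = +1.
v=29: a=29^2·(≡11), b=29^1·(≡9) mod 29; (11|29)=-1, (9|29)=+1; (−1)^{2·1·14}·(-1)^1·(+1)^2 = -1.
v=5: a=5^10·(≡4), b=5^2·(≡2) mod 5; (4|5)=+1, (2|5)=-1; (−1)^{10·2·2}·(+1)^2·(-1)^10 = +1.
v=11: a=11^0·(≡2), b=11^-1·(≡9) mod 11; (2|11)=-1, (9|11)=+1; (−1)^{0·-1·5}·(-1)^-1·(+1)^0 = -1.
(-2821, 128557 / ℚ) ramifies at {11, 29}: a division algebra.

[11, 29]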